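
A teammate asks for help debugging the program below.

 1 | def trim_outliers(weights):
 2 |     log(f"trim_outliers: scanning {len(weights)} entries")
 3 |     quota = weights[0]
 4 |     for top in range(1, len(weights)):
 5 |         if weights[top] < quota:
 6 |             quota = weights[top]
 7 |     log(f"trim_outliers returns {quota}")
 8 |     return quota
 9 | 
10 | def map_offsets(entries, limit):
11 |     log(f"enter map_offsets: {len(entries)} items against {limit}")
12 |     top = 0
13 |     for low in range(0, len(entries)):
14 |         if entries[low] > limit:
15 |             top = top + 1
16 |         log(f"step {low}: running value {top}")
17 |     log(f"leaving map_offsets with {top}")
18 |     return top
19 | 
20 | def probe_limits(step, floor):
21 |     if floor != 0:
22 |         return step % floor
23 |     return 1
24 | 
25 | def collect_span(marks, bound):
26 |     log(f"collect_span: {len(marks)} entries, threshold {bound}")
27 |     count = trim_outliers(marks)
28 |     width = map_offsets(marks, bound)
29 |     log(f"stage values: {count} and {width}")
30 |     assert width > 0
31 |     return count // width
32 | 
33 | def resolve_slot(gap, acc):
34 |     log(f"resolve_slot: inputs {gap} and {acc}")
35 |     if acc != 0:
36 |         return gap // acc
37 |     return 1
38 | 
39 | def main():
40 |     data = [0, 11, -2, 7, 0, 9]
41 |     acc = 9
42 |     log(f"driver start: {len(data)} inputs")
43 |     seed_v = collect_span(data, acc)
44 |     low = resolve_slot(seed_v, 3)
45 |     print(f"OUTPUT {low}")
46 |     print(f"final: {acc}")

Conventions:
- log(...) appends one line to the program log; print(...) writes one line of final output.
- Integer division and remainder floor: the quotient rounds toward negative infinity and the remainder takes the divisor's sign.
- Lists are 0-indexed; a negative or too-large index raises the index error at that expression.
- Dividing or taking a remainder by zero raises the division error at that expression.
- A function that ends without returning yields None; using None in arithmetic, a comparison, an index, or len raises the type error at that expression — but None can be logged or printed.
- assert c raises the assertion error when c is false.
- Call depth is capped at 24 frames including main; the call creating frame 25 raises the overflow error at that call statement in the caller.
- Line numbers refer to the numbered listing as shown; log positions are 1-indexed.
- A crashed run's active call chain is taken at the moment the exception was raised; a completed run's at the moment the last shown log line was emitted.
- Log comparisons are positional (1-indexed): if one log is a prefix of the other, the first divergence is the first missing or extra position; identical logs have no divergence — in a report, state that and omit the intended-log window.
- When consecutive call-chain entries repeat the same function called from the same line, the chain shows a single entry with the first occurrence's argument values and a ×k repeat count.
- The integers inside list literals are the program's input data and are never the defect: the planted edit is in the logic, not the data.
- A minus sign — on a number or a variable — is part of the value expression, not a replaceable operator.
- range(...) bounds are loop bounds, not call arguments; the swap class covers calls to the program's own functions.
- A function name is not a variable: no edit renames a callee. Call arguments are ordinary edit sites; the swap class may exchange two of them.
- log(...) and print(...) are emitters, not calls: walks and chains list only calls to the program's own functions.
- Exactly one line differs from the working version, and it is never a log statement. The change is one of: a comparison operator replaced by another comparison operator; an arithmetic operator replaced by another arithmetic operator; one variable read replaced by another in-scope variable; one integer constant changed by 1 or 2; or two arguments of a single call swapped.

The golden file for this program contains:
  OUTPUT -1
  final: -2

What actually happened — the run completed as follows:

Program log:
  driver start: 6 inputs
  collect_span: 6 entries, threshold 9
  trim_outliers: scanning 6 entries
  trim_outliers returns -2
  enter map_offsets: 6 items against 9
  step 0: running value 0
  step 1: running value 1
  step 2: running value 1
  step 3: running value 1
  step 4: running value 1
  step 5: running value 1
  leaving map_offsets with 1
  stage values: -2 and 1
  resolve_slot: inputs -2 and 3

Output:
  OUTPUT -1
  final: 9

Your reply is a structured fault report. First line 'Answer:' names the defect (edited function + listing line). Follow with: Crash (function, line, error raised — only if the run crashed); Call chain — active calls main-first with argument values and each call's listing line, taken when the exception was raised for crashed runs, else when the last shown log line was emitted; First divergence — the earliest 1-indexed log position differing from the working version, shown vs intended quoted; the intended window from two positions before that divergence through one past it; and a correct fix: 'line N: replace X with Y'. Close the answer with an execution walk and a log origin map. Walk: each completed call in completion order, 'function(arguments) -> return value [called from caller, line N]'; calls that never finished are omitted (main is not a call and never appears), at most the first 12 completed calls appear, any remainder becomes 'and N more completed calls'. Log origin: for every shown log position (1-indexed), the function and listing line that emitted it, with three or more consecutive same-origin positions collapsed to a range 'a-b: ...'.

Answer: the defect is in main at line 46.
The tell: Log streams are identical — the defect surfaces only in the printed output.
Call chain: main -> resolve_slot(-2, 3) (called at line 44).
First divergence: none (the log streams are identical).
Execution walk:
  trim_outliers([0, 11, -2, 7, 0, 9]) -> -2  [called from collect_span, line 27]
  map_offsets([0, 11, -2, 7, 0, 9], 9) -> 1  [called from collect_span, line 28]
  collect_span([0, 11, -2, 7, 0, 9], 9) -> -2  [called from main, line 43]
  resolve_slot(-2, 3) -> -1  [called from main, line 44]
Log line origins:
  1: logged in main at line 42
  2: logged in collect_span at line 26
  3: logged in trim_outliers at line 2
  4: logged in trim_outliers at line 7
  5: logged in map_offsets at line 11
  6-11: logged in map_offsets at line 16
  12: logged in map_offsets at line 17
  13: logged in collect_span at line 29
  14: logged in resolve_slot at line 34
A correct fix: line 46: replace `acc` with `seed_v`.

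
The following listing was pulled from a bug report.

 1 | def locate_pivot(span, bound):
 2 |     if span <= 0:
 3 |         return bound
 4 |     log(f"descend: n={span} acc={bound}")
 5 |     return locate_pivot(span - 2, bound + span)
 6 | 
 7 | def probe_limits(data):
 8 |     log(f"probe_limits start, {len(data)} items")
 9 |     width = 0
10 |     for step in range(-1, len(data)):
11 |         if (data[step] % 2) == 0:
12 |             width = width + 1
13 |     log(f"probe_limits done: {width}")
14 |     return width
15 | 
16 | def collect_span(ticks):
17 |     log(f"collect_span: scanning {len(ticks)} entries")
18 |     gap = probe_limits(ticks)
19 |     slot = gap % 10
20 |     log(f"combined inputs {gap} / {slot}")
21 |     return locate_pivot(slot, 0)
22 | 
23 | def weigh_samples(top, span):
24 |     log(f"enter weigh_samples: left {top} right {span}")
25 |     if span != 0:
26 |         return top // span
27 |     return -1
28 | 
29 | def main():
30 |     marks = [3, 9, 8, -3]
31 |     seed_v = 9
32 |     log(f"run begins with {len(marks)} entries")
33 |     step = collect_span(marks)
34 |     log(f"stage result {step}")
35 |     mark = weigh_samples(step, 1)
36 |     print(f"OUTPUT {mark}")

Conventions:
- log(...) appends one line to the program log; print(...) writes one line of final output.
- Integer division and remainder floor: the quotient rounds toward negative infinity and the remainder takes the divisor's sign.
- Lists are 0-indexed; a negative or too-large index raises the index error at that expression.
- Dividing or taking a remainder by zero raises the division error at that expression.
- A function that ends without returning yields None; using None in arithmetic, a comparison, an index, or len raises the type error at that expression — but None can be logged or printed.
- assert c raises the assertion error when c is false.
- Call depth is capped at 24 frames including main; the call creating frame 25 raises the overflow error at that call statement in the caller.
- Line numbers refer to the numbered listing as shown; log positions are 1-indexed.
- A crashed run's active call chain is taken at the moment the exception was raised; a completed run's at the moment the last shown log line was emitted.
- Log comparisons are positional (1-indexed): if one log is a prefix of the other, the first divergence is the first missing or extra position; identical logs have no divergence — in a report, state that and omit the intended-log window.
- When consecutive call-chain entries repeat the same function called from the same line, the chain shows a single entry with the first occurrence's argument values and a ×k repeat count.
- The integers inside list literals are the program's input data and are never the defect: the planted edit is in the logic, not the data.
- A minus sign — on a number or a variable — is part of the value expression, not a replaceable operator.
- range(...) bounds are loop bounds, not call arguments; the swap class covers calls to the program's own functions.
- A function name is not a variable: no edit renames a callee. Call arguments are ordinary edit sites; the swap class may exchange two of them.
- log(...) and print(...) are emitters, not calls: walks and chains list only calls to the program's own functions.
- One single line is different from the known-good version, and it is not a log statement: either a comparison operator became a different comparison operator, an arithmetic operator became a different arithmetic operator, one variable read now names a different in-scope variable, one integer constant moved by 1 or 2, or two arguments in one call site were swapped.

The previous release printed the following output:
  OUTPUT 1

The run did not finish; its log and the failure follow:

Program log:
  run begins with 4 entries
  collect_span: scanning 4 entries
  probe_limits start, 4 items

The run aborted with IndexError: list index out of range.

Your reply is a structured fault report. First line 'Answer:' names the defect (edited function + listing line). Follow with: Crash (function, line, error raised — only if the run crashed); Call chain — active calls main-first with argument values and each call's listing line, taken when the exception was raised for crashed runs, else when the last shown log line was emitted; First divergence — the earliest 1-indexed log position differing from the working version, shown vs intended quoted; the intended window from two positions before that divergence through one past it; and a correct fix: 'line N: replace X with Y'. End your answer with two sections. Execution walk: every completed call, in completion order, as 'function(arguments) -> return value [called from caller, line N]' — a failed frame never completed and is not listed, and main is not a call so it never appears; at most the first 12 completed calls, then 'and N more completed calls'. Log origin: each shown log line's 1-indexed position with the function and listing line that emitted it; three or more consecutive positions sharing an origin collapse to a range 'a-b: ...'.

Answer: the defect is in probe_limits at line 10.
Key observation: The log ends early — 3 lines, where the working version next logs 'probe_limits done: 1'.
Crash: probe_limits, line 11, IndexError.
Call chain: main -> collect_span([3, 9, 8, -3]) (called at line 33) -> probe_limits([3, 9, 8, -3]) (called at line 18).
First divergence: position 4 — the faulty run's log ends after 3 lines; the working version continues with 'probe_limits done: 1'.
Intended log window:
  2: collect_span: scanning 4 entries
  3: probe_limits start, 4 items
  4: probe_limits done: 1
  5: combined inputs 1 / 1
Execution walk:
  (no call completed)
Log origin:
  1: logged in main at line 32
  2: logged in collect_span at line 17
  3: logged in probe_limits at line 8
A correct fix: line 10: replace `-1` with `0`.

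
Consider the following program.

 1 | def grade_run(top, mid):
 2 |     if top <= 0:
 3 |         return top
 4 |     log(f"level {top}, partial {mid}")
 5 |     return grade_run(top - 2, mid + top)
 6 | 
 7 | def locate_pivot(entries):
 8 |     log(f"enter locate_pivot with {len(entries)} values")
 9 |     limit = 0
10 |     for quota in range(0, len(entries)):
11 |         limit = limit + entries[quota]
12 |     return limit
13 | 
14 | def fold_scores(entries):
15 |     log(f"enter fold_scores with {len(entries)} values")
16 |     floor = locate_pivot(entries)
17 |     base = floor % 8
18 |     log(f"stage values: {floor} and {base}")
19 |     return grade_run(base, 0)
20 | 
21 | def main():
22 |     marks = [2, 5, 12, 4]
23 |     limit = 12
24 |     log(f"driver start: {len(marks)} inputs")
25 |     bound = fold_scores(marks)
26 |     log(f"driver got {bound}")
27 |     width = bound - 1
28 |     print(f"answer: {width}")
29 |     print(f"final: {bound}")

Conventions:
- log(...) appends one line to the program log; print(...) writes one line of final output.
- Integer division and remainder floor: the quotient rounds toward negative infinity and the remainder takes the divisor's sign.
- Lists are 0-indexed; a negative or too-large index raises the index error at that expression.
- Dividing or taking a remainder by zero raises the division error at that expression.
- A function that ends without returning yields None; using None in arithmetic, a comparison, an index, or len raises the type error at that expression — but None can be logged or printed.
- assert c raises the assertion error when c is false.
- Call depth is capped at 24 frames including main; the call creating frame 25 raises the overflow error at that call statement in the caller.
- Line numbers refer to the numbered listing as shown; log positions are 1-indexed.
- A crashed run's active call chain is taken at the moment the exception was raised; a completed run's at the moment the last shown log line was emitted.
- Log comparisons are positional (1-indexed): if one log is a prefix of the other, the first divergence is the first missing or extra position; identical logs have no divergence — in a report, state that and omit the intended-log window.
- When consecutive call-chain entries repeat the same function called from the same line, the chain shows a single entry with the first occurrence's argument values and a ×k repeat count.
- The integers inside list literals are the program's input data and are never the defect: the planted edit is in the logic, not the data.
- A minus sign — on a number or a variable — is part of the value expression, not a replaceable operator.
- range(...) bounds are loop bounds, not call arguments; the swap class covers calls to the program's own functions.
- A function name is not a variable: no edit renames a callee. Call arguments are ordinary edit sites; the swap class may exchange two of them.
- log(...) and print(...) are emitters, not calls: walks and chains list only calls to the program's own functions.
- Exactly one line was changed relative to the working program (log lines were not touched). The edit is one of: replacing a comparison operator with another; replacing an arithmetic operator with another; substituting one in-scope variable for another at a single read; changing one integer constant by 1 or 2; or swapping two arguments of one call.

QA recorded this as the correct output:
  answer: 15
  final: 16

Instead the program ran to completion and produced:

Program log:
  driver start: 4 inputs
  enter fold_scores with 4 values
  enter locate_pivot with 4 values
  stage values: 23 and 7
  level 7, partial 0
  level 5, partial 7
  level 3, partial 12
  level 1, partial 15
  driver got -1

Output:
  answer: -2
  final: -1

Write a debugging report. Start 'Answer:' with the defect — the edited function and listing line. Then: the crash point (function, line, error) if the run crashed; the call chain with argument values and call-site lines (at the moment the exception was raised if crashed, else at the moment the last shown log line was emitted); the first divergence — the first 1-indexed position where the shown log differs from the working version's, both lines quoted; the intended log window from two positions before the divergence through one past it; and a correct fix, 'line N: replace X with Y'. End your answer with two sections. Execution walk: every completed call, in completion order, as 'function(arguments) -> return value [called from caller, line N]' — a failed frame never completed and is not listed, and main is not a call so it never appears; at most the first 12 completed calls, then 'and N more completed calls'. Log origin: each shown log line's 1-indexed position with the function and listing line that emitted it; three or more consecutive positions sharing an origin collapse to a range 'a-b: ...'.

Answer: the defect is in grade_run at line 3.
Key fact: Position 9 is the first bad log line: 'driver got -1' should read 'driver got 16'.
Call chain: main.
First divergence: position 9 — the shown line 'driver got -1' should read 'driver got 16'.
Intended log window:
  7: level 3, partial 12
  8: level 1, partial 15
  9: driver got 16
Execution walk:
  locate_pivot([2, 5, 12, 4]) -> 23  [called from fold_scores, line 16]
  grade_run(-1, 16) -> -1  [called from grade_run, line 5]
  grade_run(1, 15) -> -1  [called from grade_run, line 5]
  grade_run(3, 12) -> -1  [called from grade_run, line 5]
  grade_run(5, 7) -> -1  [called from grade_run, line 5]
  grade_run(7, 0) -> -1  [called from fold_scores, line 19]
  fold_scores([2, 5, 12, 4]) -> -1  [called from main, line 25]
Log origin:
  1: from main, line 24
  2: from fold_scores, line 15
  3: from locate_pivot, line 8
  4: from fold_scores, line 18
  5-8: from grade_run, line 4
  9: from main, line 26
A correct fix: line 3: replace `top` with `mid`.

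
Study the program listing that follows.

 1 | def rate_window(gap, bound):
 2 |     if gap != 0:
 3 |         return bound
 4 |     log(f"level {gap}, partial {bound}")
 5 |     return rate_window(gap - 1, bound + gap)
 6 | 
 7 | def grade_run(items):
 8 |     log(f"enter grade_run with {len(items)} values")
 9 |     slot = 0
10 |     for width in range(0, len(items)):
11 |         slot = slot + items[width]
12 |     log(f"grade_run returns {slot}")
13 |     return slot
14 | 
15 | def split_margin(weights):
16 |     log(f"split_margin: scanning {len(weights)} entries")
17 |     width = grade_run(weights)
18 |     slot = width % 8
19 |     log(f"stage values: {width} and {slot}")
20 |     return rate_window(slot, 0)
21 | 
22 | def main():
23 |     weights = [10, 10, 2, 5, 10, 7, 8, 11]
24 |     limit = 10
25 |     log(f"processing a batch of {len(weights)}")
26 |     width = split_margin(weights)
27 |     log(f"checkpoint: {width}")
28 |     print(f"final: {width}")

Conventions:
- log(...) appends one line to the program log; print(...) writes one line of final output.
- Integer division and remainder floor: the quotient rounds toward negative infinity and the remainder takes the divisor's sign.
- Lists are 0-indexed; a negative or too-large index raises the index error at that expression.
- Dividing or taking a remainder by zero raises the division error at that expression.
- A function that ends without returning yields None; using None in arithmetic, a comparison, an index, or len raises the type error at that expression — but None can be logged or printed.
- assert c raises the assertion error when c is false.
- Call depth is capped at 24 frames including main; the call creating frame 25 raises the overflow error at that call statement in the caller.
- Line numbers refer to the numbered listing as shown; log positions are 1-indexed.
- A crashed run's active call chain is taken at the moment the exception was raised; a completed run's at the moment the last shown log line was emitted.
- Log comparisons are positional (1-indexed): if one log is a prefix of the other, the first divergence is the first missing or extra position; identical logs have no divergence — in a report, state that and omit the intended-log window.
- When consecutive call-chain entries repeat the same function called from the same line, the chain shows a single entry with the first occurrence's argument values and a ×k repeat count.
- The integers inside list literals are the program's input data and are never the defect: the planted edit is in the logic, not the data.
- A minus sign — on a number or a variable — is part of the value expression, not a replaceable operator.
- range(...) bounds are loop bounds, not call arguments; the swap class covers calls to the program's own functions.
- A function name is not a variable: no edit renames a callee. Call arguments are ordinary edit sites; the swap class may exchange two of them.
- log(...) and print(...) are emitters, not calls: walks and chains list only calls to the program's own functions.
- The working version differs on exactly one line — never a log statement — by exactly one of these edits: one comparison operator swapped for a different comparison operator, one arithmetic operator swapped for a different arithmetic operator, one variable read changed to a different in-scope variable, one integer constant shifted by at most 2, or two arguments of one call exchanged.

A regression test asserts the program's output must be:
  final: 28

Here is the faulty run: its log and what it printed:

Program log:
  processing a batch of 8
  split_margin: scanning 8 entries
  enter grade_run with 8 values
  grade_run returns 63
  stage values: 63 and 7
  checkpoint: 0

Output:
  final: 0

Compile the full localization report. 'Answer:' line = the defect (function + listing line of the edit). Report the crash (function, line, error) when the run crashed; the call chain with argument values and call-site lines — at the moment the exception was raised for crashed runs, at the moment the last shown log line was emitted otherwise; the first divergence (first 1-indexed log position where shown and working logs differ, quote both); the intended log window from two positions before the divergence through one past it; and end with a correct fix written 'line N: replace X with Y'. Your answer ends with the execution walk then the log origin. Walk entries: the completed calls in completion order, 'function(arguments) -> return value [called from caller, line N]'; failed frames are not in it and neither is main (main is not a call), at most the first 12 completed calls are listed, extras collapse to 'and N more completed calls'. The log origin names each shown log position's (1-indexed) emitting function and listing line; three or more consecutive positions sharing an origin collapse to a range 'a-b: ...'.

Answer: the defect is in rate_window at line 2.
The tell: Everything matches until log position 6, which reads 'checkpoint: 0' in place of 'level 7, partial 0'.
Call chain: main.
First divergence: position 6; shown 'checkpoint: 0' vs intended 'level 7, partial 0'.
Intended log window:
  4: grade_run returns 63
  5: stage values: 63 and 7
  6: level 7, partial 0
  7: level 6, partial 7
Execution walk:
  grade_run([10, 10, 2, 5, 10, 7, 8, 11]) -> 63  [called from split_margin, line 17]
  rate_window(7, 0) -> 0  [called from split_margin, line 20]
  split_margin([10, 10, 2, 5, 10, 7, 8, 11]) -> 0  [called from main, line 26]
Origin of each log line:
  1: logged in main at line 25
  2: logged in split_margin at line 16
  3: logged in grade_run at line 8
  4: logged in grade_run at line 12
  5: logged in split_margin at line 19
  6: logged in main at line 27
A correct fix: line 2: replace `!=` with `<=`.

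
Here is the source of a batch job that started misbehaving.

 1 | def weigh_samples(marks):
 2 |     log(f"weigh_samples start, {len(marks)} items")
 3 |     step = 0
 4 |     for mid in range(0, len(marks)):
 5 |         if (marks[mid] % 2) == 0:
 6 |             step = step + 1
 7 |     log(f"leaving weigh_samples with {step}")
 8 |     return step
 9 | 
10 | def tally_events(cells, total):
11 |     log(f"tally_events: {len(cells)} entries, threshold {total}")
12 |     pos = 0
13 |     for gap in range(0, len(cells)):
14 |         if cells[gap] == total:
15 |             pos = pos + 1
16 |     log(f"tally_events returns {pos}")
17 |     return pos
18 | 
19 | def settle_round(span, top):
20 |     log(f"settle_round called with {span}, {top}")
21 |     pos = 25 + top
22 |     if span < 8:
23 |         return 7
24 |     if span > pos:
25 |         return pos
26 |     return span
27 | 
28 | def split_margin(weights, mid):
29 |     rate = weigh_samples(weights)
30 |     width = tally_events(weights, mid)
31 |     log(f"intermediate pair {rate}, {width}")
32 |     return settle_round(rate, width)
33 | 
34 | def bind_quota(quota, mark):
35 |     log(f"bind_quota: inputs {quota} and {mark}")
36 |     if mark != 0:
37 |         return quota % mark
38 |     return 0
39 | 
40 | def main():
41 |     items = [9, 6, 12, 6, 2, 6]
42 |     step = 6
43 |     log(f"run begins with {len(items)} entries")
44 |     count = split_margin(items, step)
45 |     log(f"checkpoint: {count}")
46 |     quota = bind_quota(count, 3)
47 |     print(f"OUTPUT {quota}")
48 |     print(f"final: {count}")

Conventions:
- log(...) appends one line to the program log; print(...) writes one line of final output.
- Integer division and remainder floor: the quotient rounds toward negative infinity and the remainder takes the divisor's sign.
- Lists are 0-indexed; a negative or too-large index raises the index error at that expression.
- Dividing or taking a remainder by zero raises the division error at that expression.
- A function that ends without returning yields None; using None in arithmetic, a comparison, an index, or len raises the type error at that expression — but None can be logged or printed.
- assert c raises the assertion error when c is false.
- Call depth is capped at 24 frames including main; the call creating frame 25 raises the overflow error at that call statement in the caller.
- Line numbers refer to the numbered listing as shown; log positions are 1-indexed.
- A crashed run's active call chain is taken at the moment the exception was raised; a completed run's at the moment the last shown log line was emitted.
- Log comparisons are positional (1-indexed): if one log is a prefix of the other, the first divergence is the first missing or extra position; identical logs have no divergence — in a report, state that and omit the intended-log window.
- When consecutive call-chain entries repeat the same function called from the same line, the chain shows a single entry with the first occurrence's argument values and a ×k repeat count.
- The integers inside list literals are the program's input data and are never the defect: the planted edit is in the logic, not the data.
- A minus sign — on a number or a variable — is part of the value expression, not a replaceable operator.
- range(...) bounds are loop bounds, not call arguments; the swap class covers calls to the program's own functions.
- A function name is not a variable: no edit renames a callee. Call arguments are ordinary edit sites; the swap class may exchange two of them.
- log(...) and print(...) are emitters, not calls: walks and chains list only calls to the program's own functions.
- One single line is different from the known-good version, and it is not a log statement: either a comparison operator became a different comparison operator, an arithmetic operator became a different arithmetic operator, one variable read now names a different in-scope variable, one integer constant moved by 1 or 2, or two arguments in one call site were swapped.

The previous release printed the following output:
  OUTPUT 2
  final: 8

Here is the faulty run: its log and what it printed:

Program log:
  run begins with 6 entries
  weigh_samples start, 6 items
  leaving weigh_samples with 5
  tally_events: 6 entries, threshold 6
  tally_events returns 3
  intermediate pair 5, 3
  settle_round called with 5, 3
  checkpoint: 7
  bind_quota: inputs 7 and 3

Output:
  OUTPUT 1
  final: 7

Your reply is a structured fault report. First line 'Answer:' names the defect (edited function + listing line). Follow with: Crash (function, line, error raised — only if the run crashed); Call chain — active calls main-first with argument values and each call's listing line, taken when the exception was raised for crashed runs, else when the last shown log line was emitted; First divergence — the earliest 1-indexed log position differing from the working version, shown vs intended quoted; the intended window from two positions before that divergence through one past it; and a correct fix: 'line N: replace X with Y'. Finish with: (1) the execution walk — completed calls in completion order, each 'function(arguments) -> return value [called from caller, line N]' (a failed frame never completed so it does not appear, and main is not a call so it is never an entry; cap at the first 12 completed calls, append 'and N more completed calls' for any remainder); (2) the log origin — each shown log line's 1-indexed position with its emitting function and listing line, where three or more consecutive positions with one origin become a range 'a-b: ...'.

Answer: the defect is in settle_round at line 23.
The tell: At log position 8 the runs split — shown 'checkpoint: 7', but the working version logs 'checkpoint: 8'.
Call chain: main -> bind_quota(7, 3) (called at line 46).
First divergence: position 8 — the shown line 'checkpoint: 7' should read 'checkpoint: 8'.
Intended log window:
  6: intermediate pair 5, 3
  7: settle_round called with 5, 3
  8: checkpoint: 8
  9: bind_quota: inputs 8 and 3
Execution walk:
  weigh_samples([9, 6, 12, 6, 2, 6]) -> 5  [called from split_margin, line 29]
  tally_events([9, 6, 12, 6, 2, 6], 6) -> 3  [called from split_margin, line 30]
  settle_round(5, 3) -> 7  [called from split_margin, line 32]
  split_margin([9, 6, 12, 6, 2, 6], 6) -> 7  [called from main, line 44]
  bind_quota(7, 3) -> 1  [called from main, line 46]
Log origin:
  1: from main, line 43
  2: from weigh_samples, line 2
  3: from weigh_samples, line 7
  4: from tally_events, line 11
  5: from tally_events, line 16
  6: from split_margin, line 31
  7: from settle_round, line 20
  8: from main, line 45
  9: from bind_quota, line 35
A correct fix: line 23: replace `7` with `8`.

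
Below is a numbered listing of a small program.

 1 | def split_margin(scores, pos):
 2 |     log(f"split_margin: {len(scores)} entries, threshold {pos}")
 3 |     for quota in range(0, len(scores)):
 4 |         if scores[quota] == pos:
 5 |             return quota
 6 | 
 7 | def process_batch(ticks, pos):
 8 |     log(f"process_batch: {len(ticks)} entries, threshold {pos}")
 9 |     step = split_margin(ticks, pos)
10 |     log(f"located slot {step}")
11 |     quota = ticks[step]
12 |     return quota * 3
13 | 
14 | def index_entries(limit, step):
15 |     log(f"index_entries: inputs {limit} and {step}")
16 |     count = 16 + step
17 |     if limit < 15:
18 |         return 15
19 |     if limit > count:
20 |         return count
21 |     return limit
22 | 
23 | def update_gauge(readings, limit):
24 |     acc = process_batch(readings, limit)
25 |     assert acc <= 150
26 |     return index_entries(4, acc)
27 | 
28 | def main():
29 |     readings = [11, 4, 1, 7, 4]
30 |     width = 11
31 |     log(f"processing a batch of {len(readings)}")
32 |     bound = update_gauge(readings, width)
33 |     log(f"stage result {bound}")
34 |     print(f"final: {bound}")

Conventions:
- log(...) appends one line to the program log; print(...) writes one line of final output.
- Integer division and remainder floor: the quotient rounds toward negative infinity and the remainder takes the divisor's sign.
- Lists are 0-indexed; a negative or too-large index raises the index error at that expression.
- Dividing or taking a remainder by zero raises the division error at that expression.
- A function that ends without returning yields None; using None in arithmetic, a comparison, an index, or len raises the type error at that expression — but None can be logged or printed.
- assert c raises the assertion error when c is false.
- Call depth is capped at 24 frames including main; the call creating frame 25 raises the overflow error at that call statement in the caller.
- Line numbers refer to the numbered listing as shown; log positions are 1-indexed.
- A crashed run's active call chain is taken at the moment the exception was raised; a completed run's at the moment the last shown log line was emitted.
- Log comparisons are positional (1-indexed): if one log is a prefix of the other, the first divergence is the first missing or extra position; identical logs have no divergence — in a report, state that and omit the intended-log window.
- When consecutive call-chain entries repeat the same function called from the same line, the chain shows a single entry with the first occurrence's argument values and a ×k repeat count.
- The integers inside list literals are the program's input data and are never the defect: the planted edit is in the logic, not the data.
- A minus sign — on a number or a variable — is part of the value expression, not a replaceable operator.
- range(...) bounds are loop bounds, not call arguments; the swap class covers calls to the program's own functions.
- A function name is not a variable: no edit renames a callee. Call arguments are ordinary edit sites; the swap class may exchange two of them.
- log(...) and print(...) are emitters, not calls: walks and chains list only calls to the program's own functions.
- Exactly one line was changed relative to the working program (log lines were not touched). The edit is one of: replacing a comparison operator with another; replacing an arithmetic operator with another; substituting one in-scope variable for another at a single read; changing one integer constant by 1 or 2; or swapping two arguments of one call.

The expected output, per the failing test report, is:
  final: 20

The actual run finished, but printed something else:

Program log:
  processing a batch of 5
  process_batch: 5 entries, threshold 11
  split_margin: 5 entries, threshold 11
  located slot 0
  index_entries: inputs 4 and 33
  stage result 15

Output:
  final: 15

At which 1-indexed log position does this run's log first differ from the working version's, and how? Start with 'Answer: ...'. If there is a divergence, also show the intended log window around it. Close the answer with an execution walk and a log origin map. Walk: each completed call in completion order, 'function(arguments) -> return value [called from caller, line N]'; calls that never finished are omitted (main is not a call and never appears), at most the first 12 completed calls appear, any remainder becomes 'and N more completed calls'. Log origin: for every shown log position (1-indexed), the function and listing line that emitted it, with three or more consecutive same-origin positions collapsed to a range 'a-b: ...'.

Answer: at position 5 the run shows 'index_entries: inputs 4 and 33' where the working version logs 'index_entries: inputs 33 and 4'.
Intended log window:
  3: split_margin: 5 entries, threshold 11
  4: located slot 0
  5: index_entries: inputs 33 and 4
  6: stage result 20
Execution walk:
  split_margin([11, 4, 1, 7, 4], 11) -> 0  [called from process_batch, line 9]
  process_batch([11, 4, 1, 7, 4], 11) -> 33  [called from update_gauge, line 24]
  index_entries(4, 33) -> 15  [called from update_gauge, line 26]
  update_gauge([11, 4, 1, 7, 4], 11) -> 15  [called from main, line 32]
Origin of each log line:
  1: logged in main at line 31
  2: logged in process_batch at line 8
  3: logged in split_margin at line 2
  4: logged in process_batch at line 10
  5: logged in index_entries at line 15
  6: logged in main at line 33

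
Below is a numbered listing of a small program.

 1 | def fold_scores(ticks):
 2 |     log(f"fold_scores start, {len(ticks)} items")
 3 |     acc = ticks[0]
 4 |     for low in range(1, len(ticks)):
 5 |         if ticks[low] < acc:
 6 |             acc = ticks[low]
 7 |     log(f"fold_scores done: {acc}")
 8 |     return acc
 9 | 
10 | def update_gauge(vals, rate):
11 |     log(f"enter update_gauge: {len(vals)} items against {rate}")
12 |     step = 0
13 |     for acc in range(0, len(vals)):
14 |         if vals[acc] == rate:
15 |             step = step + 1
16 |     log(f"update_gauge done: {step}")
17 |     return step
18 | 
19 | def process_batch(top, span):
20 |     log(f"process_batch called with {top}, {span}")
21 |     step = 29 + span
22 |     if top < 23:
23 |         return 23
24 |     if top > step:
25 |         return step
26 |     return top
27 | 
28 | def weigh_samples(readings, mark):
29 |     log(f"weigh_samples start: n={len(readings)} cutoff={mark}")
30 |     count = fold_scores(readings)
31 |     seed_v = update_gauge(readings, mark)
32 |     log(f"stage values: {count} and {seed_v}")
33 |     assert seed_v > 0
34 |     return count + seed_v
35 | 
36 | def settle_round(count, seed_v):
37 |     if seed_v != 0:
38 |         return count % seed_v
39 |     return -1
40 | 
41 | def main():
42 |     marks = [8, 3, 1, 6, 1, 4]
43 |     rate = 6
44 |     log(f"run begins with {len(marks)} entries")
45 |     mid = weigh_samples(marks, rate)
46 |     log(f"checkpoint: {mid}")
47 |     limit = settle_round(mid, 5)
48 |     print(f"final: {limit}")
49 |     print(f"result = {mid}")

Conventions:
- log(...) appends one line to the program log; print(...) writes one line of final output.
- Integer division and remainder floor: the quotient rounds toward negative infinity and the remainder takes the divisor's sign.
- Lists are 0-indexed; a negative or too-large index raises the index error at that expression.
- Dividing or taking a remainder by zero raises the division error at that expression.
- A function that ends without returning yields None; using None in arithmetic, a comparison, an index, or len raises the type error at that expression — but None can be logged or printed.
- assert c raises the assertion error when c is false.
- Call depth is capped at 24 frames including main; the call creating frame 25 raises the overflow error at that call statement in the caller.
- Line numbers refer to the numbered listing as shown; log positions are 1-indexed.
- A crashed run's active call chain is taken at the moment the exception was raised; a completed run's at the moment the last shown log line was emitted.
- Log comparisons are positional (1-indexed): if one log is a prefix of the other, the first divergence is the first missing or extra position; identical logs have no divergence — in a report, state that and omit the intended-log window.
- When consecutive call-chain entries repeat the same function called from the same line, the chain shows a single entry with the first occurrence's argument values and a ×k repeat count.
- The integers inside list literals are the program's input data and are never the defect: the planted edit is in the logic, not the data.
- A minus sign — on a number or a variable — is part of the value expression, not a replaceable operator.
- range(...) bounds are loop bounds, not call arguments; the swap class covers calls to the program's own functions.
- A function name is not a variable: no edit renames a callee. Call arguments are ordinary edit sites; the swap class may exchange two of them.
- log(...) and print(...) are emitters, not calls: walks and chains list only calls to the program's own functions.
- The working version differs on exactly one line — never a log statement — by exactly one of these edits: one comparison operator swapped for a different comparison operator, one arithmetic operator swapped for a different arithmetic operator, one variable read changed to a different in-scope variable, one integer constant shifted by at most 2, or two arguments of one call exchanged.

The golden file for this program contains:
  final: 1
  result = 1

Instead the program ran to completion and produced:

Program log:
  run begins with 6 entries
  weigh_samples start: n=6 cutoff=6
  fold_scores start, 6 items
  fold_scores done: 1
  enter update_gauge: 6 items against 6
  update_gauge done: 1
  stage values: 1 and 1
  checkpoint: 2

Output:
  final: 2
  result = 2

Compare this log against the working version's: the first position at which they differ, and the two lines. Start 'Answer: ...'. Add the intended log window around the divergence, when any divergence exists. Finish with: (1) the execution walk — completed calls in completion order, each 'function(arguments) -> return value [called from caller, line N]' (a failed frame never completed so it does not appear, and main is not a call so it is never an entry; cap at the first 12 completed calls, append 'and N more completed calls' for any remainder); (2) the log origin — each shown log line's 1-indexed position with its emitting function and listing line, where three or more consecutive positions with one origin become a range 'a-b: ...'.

Answer: at position 8 the run shows 'checkpoint: 2' where the working version logs 'checkpoint: 1'.
Intended log window:
  6: update_gauge done: 1
  7: stage values: 1 and 1
  8: checkpoint: 1
Execution walk:
  fold_scores([8, 3, 1, 6, 1, 4]) -> 1  [called from weigh_samples, line 30]
  update_gauge([8, 3, 1, 6, 1, 4], 6) -> 1  [called from weigh_samples, line 31]
  weigh_samples([8, 3, 1, 6, 1, 4], 6) -> 2  [called from main, line 45]
  settle_round(2, 5) -> 2  [called from main, line 47]
Origin of each log line:
  1: logged in main at line 44
  2: logged in weigh_samples at line 29
  3: logged in fold_scores at line 2
  4: logged in fold_scores at line 7
  5: logged in update_gauge at line 11
  6: logged in update_gauge at line 16
  7: logged in weigh_samples at line 32
  8: logged in main at line 46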